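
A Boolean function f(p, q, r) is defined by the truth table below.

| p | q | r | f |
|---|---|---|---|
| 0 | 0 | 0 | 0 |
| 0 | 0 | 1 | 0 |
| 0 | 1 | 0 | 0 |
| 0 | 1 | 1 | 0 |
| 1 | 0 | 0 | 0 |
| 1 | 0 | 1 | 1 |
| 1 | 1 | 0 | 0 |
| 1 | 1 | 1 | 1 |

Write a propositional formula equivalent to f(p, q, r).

f(p, q, r) = ((p ∧ ¬q) ∧ r) ∨ ((p ∧ q) ∧ r)

f=1 on 2 inputs: (1,0,1), (1,1,1). Reading each as a conjunction of literals (p·¬q·r, p·q·r) and taking the OR gives the canonical DNF.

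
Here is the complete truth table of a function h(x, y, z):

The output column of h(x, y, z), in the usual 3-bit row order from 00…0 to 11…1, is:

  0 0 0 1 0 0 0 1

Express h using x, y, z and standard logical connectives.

h=1 on 2 inputs: (0,1,1), (1,1,1). Reading each as a conjunction of literals (¬x·y·z, x·y·z) and taking the OR gives the canonical DNF.

h(x, y, z) = ((¬x ∧ y) ∧ z) ∨ ((x ∧ y) ∧ z)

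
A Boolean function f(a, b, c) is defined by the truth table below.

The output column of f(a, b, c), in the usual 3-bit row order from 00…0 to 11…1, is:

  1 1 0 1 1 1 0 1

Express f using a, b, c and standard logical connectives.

f(a, b, c) = not (((not a and b) and not c) or ((a and b) and not c))

f is 0 on only 2 rows — (0,1,0), (1,1,0). Writing each as a minterm (¬a·b·¬c, a·b·¬c) and OR-ing them characterizes exactly where f=0, so f is the negation of that disjunction.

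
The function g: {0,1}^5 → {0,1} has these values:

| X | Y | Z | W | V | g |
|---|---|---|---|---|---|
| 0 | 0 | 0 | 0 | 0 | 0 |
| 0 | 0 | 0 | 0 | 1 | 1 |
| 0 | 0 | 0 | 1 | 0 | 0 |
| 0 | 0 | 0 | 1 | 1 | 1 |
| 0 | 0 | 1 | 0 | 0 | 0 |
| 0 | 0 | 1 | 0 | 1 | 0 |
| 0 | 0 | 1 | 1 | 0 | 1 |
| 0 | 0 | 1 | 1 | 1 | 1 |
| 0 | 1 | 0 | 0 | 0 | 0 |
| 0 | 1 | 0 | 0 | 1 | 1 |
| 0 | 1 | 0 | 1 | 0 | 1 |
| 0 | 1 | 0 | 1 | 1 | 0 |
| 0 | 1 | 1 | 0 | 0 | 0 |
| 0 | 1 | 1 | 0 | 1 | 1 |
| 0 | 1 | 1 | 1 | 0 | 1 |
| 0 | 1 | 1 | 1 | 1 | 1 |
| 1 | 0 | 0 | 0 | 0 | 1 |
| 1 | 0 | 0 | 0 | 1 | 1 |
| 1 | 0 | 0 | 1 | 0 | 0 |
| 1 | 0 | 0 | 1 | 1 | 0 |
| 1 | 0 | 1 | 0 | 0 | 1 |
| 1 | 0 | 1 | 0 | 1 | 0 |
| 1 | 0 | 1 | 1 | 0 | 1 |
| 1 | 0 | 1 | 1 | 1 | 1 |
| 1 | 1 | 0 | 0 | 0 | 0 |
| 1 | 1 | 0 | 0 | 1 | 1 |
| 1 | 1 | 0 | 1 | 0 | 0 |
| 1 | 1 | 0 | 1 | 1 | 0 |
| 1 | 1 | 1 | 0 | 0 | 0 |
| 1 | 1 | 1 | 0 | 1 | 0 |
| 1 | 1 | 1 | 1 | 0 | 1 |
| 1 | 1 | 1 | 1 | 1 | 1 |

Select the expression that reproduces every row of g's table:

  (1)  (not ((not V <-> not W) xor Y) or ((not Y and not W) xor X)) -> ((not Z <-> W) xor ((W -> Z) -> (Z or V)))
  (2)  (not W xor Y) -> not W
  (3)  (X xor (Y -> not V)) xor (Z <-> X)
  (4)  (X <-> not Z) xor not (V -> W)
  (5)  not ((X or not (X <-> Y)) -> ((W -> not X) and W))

(2) disagrees with g on (0,0,0,0,0) (formula → 1, table → 0); rule it out.
(3) disagrees with g on (0,0,0,0,1) (formula → 0, table → 1); rule it out.
(4) disagrees with g on (0,0,0,1,1) (formula → 0, table → 1); rule it out.
(5) disagrees with g on (0,0,0,0,1) (formula → 0, table → 1); rule it out.
Only (1) survives; checking it on all 32 rows confirms it matches g.

1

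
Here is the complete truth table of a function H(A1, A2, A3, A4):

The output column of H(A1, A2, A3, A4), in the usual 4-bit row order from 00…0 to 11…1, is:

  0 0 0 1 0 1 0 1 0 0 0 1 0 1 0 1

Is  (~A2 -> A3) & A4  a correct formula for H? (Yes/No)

Test each input against both H and the formula:
  A1=0, A2=0, A3=0, A4=0: formula gives 0, H = 0 ✓
  A1=0, A2=0, A3=0, A4=1: formula gives 0, H = 0 ✓
  A1=0, A2=0, A3=1, A4=0: formula gives 0, H = 0 ✓
  A1=0, A2=0, A3=1, A4=1: formula gives 1, H = 1 ✓
  …and likewise for the remaining 12 rows.
Every row agrees, so the formula is equivalent.

Yes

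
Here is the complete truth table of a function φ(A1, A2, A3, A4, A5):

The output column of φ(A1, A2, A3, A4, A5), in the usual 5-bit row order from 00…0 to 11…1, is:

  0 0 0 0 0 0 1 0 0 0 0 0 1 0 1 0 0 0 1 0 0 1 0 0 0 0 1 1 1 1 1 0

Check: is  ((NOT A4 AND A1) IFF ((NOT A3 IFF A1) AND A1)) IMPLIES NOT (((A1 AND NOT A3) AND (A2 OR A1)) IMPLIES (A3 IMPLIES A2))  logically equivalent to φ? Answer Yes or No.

No

Check the formula against φ row by row:
  A1=0, A2=0, A3=0, A4=0, A5=0: formula gives 0, φ = 0 ✓
  A1=0, A2=0, A3=0, A4=0, A5=1: formula gives 0, φ = 0 ✓
  A1=0, A2=0, A3=0, A4=1, A5=0: formula gives 0, φ = 0 ✓
  A1=0, A2=0, A3=0, A4=1, A5=1: formula gives 0, φ = 0 ✓
  …
  A1=0, A2=0, A3=1, A4=1, A5=0: formula gives 0, but φ = 1 ✗
Since they disagree at (0,0,1,1,0), the expression is not a correct formula for φ.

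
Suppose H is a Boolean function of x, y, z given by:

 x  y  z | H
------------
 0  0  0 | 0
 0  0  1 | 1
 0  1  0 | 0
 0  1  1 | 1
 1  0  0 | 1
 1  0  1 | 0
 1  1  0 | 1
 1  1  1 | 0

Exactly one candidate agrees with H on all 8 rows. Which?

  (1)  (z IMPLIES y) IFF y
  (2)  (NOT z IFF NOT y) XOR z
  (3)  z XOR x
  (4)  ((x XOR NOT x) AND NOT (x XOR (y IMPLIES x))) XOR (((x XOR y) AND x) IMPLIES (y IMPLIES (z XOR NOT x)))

(1) disagrees with H on (0,1,0) (formula → 1, table → 0); rule it out.
(2) disagrees with H on (0,0,0) (formula → 1, table → 0); rule it out.
(4) disagrees with H on (0,0,0) (formula → 1, table → 0); rule it out.
(3) is the remaining candidate, and it agrees with H on all 8 inputs.

3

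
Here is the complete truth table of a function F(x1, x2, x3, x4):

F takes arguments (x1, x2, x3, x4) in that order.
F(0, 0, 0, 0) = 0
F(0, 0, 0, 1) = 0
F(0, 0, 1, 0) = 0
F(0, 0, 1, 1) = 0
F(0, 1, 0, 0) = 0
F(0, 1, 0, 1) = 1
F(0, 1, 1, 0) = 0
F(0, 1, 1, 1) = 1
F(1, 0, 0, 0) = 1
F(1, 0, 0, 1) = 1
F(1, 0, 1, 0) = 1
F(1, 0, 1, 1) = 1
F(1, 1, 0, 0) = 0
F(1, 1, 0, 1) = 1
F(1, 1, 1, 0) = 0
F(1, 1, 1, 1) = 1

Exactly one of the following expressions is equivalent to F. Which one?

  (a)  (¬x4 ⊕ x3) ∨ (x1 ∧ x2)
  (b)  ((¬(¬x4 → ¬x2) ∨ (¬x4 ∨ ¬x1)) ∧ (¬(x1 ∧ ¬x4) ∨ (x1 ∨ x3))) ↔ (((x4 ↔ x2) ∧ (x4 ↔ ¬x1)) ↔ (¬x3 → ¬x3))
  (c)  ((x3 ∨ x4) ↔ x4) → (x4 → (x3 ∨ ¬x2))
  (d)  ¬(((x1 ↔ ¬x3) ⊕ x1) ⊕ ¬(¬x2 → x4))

b

(a) disagrees with F on (0,0,0,0) (formula → 1, table → 0); rule it out.
(c) disagrees with F on (0,0,0,0) (formula → 1, table → 0); rule it out.
(d) disagrees with F on (0,0,0,1) (formula → 1, table → 0); rule it out.
That leaves (b). Evaluating it on every row reproduces the table of F exactly.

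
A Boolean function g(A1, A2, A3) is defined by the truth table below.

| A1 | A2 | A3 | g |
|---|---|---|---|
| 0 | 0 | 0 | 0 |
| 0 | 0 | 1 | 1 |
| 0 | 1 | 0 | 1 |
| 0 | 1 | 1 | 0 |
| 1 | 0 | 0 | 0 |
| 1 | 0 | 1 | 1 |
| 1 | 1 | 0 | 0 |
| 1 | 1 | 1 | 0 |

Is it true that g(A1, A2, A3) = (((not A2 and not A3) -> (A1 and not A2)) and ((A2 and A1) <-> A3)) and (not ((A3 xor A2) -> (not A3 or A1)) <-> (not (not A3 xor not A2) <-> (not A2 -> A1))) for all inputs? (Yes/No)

No

Test each input against both g and the formula:
  A1=0, A2=0, A3=0: formula gives 0, g = 0 ✓
  A1=0, A2=0, A3=1: formula gives 0, but g = 1 ✗
Since they disagree at (0,0,1), the expression is not a correct formula for g.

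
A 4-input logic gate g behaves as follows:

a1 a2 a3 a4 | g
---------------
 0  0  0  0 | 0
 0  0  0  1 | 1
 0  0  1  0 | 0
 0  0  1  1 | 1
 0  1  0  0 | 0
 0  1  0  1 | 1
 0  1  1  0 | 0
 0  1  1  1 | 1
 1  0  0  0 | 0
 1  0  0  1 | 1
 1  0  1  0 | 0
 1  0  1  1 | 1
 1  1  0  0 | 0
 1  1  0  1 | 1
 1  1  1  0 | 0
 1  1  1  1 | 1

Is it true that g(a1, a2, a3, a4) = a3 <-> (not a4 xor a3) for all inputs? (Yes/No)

Yes

Evaluate a3 <-> (not a4 xor a3) on each row and compare to g:
  a1=0, a2=0, a3=0, a4=0: formula gives 0, g = 0 ✓
  a1=0, a2=0, a3=0, a4=1: formula gives 1, g = 1 ✓
  a1=0, a2=0, a3=1, a4=0: formula gives 0, g = 0 ✓
  a1=0, a2=0, a3=1, a4=1: formula gives 1, g = 1 ✓
  …and likewise for the remaining 12 rows.
Every row agrees, so the formula is equivalent.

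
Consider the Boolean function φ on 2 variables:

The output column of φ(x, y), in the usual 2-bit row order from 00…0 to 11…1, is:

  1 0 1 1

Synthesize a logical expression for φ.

φ(x, y) = y -> x

This is y → x (false only at 0,1).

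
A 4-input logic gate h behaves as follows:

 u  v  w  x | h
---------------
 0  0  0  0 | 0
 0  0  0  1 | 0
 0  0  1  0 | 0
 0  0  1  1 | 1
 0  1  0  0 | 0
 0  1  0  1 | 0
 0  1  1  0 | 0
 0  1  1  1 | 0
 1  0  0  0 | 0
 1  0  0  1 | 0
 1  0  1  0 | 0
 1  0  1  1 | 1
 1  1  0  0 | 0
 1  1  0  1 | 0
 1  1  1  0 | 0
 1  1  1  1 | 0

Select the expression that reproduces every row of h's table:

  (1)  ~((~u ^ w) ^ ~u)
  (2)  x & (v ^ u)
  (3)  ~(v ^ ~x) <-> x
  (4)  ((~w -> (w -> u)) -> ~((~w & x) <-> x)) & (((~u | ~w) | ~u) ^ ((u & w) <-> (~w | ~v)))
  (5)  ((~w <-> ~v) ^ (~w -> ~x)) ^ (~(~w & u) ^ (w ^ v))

(1): at (0,0,0,0) it gives 1, but h = 0 — eliminated.
(2): at (0,0,1,1) it gives 0, but h = 1 — eliminated.
(3): at (0,0,0,0) it gives 1, but h = 0 — eliminated.
(5): at (0,0,0,0) it gives 1, but h = 0 — eliminated.
Only (4) survives; checking it on all 16 rows confirms it matches h.

4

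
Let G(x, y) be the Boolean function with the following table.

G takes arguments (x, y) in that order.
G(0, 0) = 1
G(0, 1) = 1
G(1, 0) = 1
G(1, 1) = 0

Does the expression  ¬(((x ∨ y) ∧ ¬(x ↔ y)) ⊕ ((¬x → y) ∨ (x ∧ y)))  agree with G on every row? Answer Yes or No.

Test each input against both G and the formula:
  x=0, y=0: formula gives 1, G = 1 ✓
  x=0, y=1: formula gives 1, G = 1 ✓
  x=1, y=0: formula gives 1, G = 1 ✓
  x=1, y=1: formula gives 0, G = 0 ✓
Every row agrees, so the formula is equivalent.

Yes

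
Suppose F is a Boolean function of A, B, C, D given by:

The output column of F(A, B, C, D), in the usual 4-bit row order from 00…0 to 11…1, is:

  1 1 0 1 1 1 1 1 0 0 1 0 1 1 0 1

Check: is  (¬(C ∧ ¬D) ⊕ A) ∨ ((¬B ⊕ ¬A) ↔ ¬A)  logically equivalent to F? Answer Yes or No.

No

Test each input against both F and the formula:
  A=0, B=0, C=0, D=0: formula gives 1, F = 1 ✓
  A=0, B=0, C=0, D=1: formula gives 1, F = 1 ✓
  A=0, B=0, C=1, D=0: formula gives 0, F = 0 ✓
  A=0, B=0, C=1, D=1: formula gives 1, F = 1 ✓
  …
  A=1, B=1, C=1, D=0: formula gives 1, but F = 0 ✗
Row (1,1,1,0) is a counterexample, so the formula is not equivalent to F.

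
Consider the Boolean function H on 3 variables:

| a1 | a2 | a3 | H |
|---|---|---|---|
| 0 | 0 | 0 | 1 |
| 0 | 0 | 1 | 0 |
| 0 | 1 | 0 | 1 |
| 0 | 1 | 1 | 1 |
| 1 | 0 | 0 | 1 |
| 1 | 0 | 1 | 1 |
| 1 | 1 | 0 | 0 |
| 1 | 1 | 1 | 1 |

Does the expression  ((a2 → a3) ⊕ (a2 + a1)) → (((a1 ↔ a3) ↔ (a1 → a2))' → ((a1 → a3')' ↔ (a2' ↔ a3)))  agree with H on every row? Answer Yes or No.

Evaluate ((a2 → a3) ⊕ (a2 + a1)) → (((a1 ↔ a3) ↔ (a1 → a2))' → ((a1 → a3')' ↔ (a2' ↔ a3))) on each row and compare to H:
  a1=0, a2=0, a3=0: formula gives 1, H = 1 ✓
  a1=0, a2=0, a3=1: formula gives 0, H = 0 ✓
  a1=0, a2=1, a3=0: formula gives 1, H = 1 ✓
  a1=0, a2=1, a3=1: formula gives 1, H = 1 ✓
  a1=1, a2=0, a3=0: formula gives 1, H = 1 ✓
  … (the remaining 3 rows also agree.)
All 8 rows match — the expression computes H exactly.

Yes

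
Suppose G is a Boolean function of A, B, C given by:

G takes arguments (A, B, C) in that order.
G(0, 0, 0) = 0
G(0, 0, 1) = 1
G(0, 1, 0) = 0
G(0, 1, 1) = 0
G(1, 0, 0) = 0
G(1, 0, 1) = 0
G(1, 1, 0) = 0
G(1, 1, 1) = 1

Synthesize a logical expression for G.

G(A, B, C) = ((~A & ~B) & C) | ((A & B) & C)

The 1-rows are (0,0,1), (1,1,1). Each contributes one minterm — ¬A·¬B·C; A·B·C — and their disjunction is a sum-of-products form of G.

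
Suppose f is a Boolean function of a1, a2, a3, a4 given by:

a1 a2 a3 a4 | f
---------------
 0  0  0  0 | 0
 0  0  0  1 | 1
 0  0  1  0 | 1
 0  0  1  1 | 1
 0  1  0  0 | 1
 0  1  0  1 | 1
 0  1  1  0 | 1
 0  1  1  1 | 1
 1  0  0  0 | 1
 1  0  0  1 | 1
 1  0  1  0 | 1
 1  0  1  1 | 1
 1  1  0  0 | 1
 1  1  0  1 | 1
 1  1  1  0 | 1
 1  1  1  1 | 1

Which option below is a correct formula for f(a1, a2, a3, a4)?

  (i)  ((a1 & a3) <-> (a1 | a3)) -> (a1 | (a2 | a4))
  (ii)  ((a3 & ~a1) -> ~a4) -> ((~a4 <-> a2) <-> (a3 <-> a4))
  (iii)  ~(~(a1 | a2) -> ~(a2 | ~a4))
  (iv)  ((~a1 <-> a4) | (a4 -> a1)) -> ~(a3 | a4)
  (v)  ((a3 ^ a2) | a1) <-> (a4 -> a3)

(ii) disagrees with f on (0,0,0,1) (formula → 0, table → 1); rule it out.
(iii) disagrees with f on (0,0,0,0) (formula → 1, table → 0); rule it out.
(iv) disagrees with f on (0,0,0,0) (formula → 1, table → 0); rule it out.
(v) disagrees with f on (0,1,0,1) (formula → 0, table → 1); rule it out.
Only (i) survives; checking it on all 16 rows confirms it matches f.

i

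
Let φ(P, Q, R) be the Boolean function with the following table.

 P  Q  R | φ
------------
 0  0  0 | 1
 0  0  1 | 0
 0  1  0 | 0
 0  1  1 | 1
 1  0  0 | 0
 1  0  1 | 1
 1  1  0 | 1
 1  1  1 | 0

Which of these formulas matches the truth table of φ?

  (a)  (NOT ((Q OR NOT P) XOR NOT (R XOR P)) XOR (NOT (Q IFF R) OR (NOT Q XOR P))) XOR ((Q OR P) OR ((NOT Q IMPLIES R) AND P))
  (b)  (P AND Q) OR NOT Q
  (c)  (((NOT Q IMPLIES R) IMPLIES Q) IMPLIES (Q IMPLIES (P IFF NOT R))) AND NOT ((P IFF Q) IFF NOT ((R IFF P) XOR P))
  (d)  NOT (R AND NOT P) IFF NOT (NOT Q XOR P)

c

(a) fails at (0,0,0): the formula yields 0, φ is 1.
(b) fails at (0,0,1): the formula yields 1, φ is 0.
(d) fails at (0,0,0): the formula yields 0, φ is 1.
That leaves (c). Evaluating it on every row reproduces the table of φ exactly.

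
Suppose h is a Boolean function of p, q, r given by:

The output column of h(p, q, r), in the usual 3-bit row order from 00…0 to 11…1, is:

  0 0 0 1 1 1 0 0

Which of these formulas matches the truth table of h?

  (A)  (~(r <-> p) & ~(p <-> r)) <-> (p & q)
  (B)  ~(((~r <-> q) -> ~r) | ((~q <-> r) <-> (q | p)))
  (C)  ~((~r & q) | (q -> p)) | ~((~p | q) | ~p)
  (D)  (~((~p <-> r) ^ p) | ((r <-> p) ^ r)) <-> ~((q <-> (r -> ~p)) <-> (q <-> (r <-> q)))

(A) fails at (0,0,0): the formula yields 1, h is 0.
(B) fails at (0,0,1): the formula yields 1, h is 0.
(D) fails at (0,0,1): the formula yields 1, h is 0.
(C) is the remaining candidate, and it agrees with h on all 8 inputs.

C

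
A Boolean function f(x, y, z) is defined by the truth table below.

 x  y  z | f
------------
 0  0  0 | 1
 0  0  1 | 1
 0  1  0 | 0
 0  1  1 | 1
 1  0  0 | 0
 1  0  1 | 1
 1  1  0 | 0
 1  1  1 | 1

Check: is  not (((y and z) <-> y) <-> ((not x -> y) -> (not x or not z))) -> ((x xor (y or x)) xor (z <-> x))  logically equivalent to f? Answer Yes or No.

Check the formula against f row by row:
  x=0, y=0, z=0: formula gives 1, f = 1 ✓
  x=0, y=0, z=1: formula gives 1, f = 1 ✓
  x=0, y=1, z=0: formula gives 0, f = 0 ✓
  x=0, y=1, z=1: formula gives 1, f = 1 ✓
  x=1, y=0, z=0: formula gives 1, but f = 0 ✗
Row (1,0,0) is a counterexample, so the formula is not equivalent to f.

No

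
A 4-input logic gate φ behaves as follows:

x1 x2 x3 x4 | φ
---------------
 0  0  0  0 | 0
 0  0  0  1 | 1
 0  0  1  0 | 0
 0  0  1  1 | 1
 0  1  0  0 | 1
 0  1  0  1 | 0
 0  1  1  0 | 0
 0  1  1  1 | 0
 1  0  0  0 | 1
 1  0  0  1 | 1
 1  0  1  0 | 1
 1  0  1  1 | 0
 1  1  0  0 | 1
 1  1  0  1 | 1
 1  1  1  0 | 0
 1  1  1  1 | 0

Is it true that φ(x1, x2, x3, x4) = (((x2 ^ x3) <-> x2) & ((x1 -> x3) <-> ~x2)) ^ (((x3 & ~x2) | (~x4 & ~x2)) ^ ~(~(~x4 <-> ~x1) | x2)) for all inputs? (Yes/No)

Evaluate (((x2 ^ x3) <-> x2) & ((x1 -> x3) <-> ~x2)) ^ (((x3 & ~x2) | (~x4 & ~x2)) ^ ~(~(~x4 <-> ~x1) | x2)) on each row and compare to φ:
  x1=0, x2=0, x3=0, x4=0: formula gives 1, but φ = 0 ✗
A single disagreement suffices: at (0,0,0,0) they differ, so the formula does not compute φ.

No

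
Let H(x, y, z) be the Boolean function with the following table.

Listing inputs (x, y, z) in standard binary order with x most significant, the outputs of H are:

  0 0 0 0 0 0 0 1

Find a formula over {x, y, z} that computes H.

H(x, y, z) = (x & y) & z

The output is 1 only when every input is 1 — the AND of all inputs.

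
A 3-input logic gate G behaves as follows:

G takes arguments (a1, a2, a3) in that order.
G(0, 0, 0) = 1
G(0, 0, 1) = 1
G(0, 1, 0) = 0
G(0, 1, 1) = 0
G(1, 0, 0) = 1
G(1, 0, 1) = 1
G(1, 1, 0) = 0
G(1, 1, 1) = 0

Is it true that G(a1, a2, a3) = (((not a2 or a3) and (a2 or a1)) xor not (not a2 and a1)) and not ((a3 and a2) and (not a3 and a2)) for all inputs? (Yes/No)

No

Check the formula against G row by row:
  a1=0, a2=0, a3=0: formula gives 1, G = 1 ✓
  a1=0, a2=0, a3=1: formula gives 1, G = 1 ✓
  a1=0, a2=1, a3=0: formula gives 1, but G = 0 ✗
A single disagreement suffices: at (0,1,0) they differ, so the formula does not compute G.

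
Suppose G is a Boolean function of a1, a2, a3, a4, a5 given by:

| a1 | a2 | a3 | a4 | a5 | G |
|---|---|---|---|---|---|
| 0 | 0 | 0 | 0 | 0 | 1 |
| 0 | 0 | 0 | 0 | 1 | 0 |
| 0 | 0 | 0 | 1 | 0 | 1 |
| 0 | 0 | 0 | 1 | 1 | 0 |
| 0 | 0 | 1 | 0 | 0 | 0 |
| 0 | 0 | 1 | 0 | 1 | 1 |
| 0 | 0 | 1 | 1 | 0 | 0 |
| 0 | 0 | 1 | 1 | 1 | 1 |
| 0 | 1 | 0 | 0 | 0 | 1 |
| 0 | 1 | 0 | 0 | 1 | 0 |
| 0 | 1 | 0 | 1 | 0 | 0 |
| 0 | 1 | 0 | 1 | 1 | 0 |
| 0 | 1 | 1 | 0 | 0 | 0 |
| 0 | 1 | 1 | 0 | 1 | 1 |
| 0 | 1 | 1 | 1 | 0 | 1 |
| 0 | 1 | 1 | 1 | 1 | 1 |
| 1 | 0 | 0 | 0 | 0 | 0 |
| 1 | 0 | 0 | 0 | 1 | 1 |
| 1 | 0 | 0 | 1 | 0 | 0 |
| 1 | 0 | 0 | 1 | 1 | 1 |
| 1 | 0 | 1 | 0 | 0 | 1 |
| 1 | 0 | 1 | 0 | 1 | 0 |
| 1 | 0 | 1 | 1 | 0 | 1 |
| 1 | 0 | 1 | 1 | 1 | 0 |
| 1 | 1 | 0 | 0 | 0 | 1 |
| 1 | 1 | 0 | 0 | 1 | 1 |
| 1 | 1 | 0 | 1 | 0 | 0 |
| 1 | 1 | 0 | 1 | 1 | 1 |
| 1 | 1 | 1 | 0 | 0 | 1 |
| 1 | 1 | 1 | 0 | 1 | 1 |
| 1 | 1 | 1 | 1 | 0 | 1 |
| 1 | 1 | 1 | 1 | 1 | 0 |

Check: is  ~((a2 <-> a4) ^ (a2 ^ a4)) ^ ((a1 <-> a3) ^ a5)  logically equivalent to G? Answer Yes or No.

Test each input against both G and the formula:
  a1=0, a2=0, a3=0, a4=0, a5=0: formula gives 1, G = 1 ✓
  a1=0, a2=0, a3=0, a4=0, a5=1: formula gives 0, G = 0 ✓
  a1=0, a2=0, a3=0, a4=1, a5=0: formula gives 1, G = 1 ✓
  a1=0, a2=0, a3=0, a4=1, a5=1: formula gives 0, G = 0 ✓
  …
  a1=0, a2=1, a3=0, a4=1, a5=0: formula gives 1, but G = 0 ✗
A single disagreement suffices: at (0,1,0,1,0) they differ, so the formula does not compute G.

No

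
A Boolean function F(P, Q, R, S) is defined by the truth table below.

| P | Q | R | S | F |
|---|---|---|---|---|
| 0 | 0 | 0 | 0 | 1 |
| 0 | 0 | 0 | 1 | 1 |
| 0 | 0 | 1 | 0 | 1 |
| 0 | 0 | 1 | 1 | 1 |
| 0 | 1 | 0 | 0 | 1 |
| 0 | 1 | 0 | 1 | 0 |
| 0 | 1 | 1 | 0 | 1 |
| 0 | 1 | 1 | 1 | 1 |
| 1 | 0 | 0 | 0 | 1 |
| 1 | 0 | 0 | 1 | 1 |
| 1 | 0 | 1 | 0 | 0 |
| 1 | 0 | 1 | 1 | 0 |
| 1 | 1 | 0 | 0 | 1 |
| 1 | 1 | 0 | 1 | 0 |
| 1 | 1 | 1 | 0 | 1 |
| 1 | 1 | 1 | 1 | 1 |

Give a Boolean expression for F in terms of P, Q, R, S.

F(P, Q, R, S) = ((((((P' · Q) · R') · S) + (((P · Q') · R) · S')) + (((P · Q') · R) · S)) + (((P · Q) · R') · S))'

There are just 4 zero rows: (0,1,0,1), (1,0,1,0), (1,0,1,1), (1,1,0,1). Their minterms are ¬P·Q·¬R·S, P·¬Q·R·¬S, P·¬Q·R·S, P·Q·¬R·S; the OR of those covers precisely the 0-outputs, and negating it yields F.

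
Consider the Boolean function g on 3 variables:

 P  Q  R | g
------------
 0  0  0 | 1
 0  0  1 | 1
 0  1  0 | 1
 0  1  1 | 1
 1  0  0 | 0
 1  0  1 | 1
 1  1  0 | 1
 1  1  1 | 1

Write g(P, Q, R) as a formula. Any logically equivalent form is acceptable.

g is 0 on exactly one input, (1,0,0), whose minterm is P·¬Q·¬R. So g is the negation of that single conjunction.

g(P, Q, R) = ~((P & ~Q) & ~R)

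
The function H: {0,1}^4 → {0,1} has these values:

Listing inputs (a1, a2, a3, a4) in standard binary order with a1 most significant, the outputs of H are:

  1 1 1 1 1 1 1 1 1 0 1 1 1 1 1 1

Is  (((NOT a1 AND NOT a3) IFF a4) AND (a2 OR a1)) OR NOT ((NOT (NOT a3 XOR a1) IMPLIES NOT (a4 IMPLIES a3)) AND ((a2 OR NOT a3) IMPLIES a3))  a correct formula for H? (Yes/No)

Evaluate (((NOT a1 AND NOT a3) IFF a4) AND (a2 OR a1)) OR NOT ((NOT (NOT a3 XOR a1) IMPLIES NOT (a4 IMPLIES a3)) AND ((a2 OR NOT a3) IMPLIES a3)) on each row and compare to H:
  a1=0, a2=0, a3=0, a4=0: formula gives 1, H = 1 ✓
  a1=0, a2=0, a3=0, a4=1: formula gives 1, H = 1 ✓
  a1=0, a2=0, a3=1, a4=0: formula gives 1, H = 1 ✓
  a1=0, a2=0, a3=1, a4=1: formula gives 1, H = 1 ✓
  …
  a1=1, a2=0, a3=0, a4=1: formula gives 1, but H = 0 ✗
Since they disagree at (1,0,0,1), the expression is not a correct formula for H.

No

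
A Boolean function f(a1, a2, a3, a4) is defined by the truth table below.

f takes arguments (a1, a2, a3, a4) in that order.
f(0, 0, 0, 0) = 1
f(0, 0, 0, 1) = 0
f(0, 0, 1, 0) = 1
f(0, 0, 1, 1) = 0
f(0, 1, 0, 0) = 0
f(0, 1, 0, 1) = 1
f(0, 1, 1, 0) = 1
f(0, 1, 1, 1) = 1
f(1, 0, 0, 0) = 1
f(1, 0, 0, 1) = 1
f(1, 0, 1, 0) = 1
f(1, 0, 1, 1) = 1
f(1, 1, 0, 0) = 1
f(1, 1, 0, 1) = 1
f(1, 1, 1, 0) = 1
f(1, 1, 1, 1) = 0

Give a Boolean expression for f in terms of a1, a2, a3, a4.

The 0-rows are (0,0,0,1), (0,0,1,1), (0,1,0,0), (1,1,1,1). Take each as a conjunction (¬a1·¬a2·¬a3·a4, ¬a1·¬a2·a3·a4, ¬a1·a2·¬a3·¬a4, a1·a2·a3·a4), form their disjunction, and complement — that gives a formula that is 1 everywhere f is.

f(a1, a2, a3, a4) = NOT ((((((NOT a1 AND NOT a2) AND NOT a3) AND a4) OR (((NOT a1 AND NOT a2) AND a3) AND a4)) OR (((NOT a1 AND a2) AND NOT a3) AND NOT a4)) OR (((a1 AND a2) AND a3) AND a4))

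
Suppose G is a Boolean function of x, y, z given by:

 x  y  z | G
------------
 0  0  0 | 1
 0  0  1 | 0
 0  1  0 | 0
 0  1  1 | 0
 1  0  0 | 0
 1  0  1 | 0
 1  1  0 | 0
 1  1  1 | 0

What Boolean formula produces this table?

G(x, y, z) = ~((x | y) | z)

The output is 1 only when every input is 0 — NOR of all inputs.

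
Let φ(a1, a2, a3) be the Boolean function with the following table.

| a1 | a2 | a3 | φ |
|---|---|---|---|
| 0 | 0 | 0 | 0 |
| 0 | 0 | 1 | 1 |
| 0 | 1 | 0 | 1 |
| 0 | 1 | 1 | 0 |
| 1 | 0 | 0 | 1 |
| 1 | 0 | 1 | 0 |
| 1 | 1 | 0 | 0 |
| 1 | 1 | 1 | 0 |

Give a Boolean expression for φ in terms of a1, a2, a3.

The 1-rows are (0,0,1), (0,1,0), (1,0,0). Each contributes one minterm — ¬a1·¬a2·a3; ¬a1·a2·¬a3; a1·¬a2·¬a3 — and their disjunction is a sum-of-products form of φ.

φ(a1, a2, a3) = (((~a1 & ~a2) & a3) | ((~a1 & a2) & ~a3)) | ((a1 & ~a2) & ~a3)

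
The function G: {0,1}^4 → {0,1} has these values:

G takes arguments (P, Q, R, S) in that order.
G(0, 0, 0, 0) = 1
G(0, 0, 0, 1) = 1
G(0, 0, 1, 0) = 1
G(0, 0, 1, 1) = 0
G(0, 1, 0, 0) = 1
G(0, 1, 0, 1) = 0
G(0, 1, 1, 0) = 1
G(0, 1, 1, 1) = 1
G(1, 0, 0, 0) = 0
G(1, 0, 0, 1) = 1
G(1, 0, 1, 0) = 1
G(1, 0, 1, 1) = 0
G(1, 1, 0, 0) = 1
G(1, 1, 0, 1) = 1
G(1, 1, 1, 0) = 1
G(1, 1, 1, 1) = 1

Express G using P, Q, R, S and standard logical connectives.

G(P, Q, R, S) = ¬((((((¬P ∧ ¬Q) ∧ R) ∧ S) ∨ (((¬P ∧ Q) ∧ ¬R) ∧ S)) ∨ (((P ∧ ¬Q) ∧ ¬R) ∧ ¬S)) ∨ (((P ∧ ¬Q) ∧ R) ∧ S))

G is 0 on only 4 rows — (0,0,1,1), (0,1,0,1), (1,0,0,0), (1,0,1,1). Writing each as a minterm (¬P·¬Q·R·S, ¬P·Q·¬R·S, P·¬Q·¬R·¬S, P·¬Q·R·S) and OR-ing them characterizes exactly where G=0, so G is the negation of that disjunction.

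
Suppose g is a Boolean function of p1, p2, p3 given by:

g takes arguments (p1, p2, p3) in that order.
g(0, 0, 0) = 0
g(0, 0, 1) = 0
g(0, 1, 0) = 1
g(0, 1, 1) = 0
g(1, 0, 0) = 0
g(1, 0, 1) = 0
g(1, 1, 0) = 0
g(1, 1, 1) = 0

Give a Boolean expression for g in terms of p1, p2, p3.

g(p1, p2, p3) = (¬p1 ∧ p2) ∧ ¬p3

Only row (0,1,0) gives 1. That row's minterm ¬p1·p2·¬p3 is g directly.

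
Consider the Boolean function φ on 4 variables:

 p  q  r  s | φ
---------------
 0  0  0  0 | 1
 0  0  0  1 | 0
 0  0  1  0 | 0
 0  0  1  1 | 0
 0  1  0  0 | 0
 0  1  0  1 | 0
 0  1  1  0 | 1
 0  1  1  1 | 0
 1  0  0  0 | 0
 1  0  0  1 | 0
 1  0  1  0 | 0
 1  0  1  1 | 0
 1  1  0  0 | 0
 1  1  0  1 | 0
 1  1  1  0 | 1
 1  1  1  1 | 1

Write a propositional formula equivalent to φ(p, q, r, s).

Collect the rows where φ=1 — (0,0,0,0), (0,1,1,0), (1,1,1,0), (1,1,1,1) — and write one minterm per row: ¬p·¬q·¬r·¬s, ¬p·q·r·¬s, p·q·r·¬s, p·q·r·s. Their union (logical OR) reproduces the table exactly.

φ(p, q, r, s) = (((((p' · q') · r') · s') + (((p' · q) · r) · s')) + (((p · q) · r) · s')) + (((p · q) · r) · s)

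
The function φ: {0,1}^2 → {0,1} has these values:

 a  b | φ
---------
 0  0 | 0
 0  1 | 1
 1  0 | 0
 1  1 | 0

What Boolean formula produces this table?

φ(a, b) = NOT a AND b

1 only at (0,1): NOT a AND b.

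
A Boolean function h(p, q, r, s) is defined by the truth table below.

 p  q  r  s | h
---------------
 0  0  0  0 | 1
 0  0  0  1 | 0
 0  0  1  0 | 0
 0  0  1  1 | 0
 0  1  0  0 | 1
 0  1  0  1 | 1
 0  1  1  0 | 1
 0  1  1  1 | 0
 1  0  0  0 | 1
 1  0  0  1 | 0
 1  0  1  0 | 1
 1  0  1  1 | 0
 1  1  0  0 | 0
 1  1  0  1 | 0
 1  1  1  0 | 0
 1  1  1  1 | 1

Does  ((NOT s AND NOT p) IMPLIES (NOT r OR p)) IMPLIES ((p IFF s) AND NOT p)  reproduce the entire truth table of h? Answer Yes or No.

No

Check the formula against h row by row:
  p=0, q=0, r=0, s=0: formula gives 1, h = 1 ✓
  p=0, q=0, r=0, s=1: formula gives 0, h = 0 ✓
  p=0, q=0, r=1, s=0: formula gives 1, but h = 0 ✗
A single disagreement suffices: at (0,0,1,0) they differ, so the formula does not compute h.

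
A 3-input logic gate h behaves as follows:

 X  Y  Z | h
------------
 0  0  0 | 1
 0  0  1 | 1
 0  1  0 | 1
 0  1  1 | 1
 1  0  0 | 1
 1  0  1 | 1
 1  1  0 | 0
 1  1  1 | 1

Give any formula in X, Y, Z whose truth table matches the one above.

h(X, Y, Z) = ((X · Y) · Z')'

h is 0 on exactly one input, (1,1,0), whose minterm is X·Y·¬Z. So h is the negation of that single conjunction.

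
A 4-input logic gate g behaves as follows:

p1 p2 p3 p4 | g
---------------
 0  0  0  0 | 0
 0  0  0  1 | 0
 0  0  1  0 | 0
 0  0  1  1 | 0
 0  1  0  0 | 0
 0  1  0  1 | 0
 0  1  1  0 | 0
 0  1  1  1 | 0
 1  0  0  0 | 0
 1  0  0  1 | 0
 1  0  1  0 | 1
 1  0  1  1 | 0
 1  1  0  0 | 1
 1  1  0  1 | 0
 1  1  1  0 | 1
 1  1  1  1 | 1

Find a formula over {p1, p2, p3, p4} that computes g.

g=1 on 4 inputs: (1,0,1,0), (1,1,0,0), (1,1,1,0), (1,1,1,1). Reading each as a conjunction of literals (p1·¬p2·p3·¬p4, p1·p2·¬p3·¬p4, p1·p2·p3·¬p4, p1·p2·p3·p4) and taking the OR gives the canonical DNF.

g(p1, p2, p3, p4) = (((((p1 & ~p2) & p3) & ~p4) | (((p1 & p2) & ~p3) & ~p4)) | (((p1 & p2) & p3) & ~p4)) | (((p1 & p2) & p3) & p4)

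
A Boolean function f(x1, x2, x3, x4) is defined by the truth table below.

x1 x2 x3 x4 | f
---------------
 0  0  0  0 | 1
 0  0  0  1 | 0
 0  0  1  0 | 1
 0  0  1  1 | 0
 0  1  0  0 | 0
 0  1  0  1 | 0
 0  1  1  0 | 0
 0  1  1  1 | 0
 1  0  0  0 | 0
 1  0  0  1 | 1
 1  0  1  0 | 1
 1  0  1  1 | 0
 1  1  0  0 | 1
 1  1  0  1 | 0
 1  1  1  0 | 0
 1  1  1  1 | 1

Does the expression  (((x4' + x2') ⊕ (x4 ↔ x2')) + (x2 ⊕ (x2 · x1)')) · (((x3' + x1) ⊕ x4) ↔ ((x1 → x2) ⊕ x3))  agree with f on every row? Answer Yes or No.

Test each input against both f and the formula:
  x1=0, x2=0, x3=0, x4=0: formula gives 1, f = 1 ✓
  x1=0, x2=0, x3=0, x4=1: formula gives 0, f = 0 ✓
  x1=0, x2=0, x3=1, x4=0: formula gives 1, f = 1 ✓
  x1=0, x2=0, x3=1, x4=1: formula gives 0, f = 0 ✓
  … (the remaining 12 rows also agree.)
No disagreement on any input; they are logically equivalent.

Yes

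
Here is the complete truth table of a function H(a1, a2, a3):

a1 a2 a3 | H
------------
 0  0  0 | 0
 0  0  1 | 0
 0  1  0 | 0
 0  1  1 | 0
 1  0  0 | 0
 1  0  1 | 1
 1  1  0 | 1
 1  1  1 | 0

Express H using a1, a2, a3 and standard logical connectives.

H=1 on 2 inputs: (1,0,1), (1,1,0). Reading each as a conjunction of literals (a1·¬a2·a3, a1·a2·¬a3) and taking the OR gives the canonical DNF.

H(a1, a2, a3) = ((a1 & ~a2) & a3) | ((a1 & a2) & ~a3)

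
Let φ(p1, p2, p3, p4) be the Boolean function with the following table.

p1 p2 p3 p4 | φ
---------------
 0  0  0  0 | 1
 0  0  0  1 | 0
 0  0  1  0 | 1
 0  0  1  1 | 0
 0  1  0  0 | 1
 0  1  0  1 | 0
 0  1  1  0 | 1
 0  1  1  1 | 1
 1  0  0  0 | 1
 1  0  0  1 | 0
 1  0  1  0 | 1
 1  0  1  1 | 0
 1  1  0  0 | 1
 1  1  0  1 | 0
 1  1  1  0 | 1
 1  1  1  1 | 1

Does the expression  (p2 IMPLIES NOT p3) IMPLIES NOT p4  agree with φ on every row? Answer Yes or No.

Evaluate (p2 IMPLIES NOT p3) IMPLIES NOT p4 on each row and compare to φ:
  p1=0, p2=0, p3=0, p4=0: formula gives 1, φ = 1 ✓
  p1=0, p2=0, p3=0, p4=1: formula gives 0, φ = 0 ✓
  p1=0, p2=0, p3=1, p4=0: formula gives 1, φ = 1 ✓
  p1=0, p2=0, p3=1, p4=1: formula gives 0, φ = 0 ✓
  …and likewise for the remaining 12 rows.
All 16 rows match — the expression computes φ exactly.

Yes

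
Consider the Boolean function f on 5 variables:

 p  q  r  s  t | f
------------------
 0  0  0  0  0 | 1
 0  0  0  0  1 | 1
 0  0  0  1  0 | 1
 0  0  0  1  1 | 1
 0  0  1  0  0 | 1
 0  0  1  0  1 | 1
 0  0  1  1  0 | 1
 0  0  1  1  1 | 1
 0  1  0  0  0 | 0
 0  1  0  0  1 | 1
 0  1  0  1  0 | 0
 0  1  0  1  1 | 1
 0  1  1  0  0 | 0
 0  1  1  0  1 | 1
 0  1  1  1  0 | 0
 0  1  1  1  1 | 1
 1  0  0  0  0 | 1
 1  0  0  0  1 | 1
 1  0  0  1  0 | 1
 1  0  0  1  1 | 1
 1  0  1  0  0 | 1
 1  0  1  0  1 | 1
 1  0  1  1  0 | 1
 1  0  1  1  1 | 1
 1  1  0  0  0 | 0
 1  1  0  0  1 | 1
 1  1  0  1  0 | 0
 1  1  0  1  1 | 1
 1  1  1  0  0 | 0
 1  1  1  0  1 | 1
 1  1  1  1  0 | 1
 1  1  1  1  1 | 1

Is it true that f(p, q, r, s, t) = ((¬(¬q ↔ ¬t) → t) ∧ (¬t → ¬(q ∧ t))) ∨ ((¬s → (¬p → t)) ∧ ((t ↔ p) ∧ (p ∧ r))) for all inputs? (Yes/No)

Evaluate ((¬(¬q ↔ ¬t) → t) ∧ (¬t → ¬(q ∧ t))) ∨ ((¬s → (¬p → t)) ∧ ((t ↔ p) ∧ (p ∧ r))) on each row and compare to f:
  p=0, q=0, r=0, s=0, t=0: formula gives 1, f = 1 ✓
  p=0, q=0, r=0, s=0, t=1: formula gives 1, f = 1 ✓
  p=0, q=0, r=0, s=1, t=0: formula gives 1, f = 1 ✓
  p=0, q=0, r=0, s=1, t=1: formula gives 1, f = 1 ✓
  …
  p=1, q=1, r=1, s=1, t=0: formula gives 0, but f = 1 ✗
Row (1,1,1,1,0) is a counterexample, so the formula is not equivalent to f.

No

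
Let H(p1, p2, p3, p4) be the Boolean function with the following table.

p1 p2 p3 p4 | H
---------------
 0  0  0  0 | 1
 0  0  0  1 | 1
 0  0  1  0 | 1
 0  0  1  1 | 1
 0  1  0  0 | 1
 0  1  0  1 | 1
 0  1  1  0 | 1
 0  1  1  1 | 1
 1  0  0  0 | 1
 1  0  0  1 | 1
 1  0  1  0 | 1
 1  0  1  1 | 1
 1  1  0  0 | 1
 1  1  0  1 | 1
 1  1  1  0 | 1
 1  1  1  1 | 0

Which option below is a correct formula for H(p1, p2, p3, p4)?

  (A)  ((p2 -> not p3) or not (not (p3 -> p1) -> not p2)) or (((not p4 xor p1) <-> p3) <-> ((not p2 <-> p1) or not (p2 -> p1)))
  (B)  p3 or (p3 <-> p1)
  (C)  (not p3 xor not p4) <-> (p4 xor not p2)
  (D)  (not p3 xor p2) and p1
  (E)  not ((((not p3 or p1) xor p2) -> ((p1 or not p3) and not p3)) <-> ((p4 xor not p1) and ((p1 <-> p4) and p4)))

(B) disagrees with H on (1,0,0,0) (formula → 0, table → 1); rule it out.
(C) disagrees with H on (0,0,0,0) (formula → 0, table → 1); rule it out.
(D) disagrees with H on (0,0,0,0) (formula → 0, table → 1); rule it out.
(E) disagrees with H on (0,1,1,0) (formula → 0, table → 1); rule it out.
(A) is the remaining candidate, and it agrees with H on all 16 inputs.

A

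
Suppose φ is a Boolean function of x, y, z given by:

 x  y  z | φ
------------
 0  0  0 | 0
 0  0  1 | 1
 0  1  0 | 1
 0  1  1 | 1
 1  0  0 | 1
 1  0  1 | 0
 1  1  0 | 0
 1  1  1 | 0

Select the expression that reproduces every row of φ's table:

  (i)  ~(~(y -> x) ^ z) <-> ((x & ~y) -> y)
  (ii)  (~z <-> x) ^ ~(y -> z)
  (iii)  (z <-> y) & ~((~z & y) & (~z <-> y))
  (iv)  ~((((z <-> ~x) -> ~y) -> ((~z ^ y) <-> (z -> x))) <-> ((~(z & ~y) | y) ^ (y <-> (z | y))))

(i) disagrees with φ on (0,0,0) (formula → 1, table → 0); rule it out.
(iii) disagrees with φ on (0,0,0) (formula → 1, table → 0); rule it out.
(iv) disagrees with φ on (0,0,0) (formula → 1, table → 0); rule it out.
Only (ii) survives; checking it on all 8 rows confirms it matches φ.

ii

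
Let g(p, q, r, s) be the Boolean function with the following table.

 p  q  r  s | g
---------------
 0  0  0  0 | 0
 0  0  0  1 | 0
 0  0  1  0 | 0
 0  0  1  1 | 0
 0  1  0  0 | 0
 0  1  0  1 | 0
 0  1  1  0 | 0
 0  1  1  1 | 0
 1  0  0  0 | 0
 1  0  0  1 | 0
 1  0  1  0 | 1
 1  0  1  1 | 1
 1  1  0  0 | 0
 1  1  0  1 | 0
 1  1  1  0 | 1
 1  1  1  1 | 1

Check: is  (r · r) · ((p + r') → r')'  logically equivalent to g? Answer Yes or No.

Evaluate (r · r) · ((p + r') → r')' on each row and compare to g:
  p=0, q=0, r=0, s=0: formula gives 0, g = 0 ✓
  p=0, q=0, r=0, s=1: formula gives 0, g = 0 ✓
  p=0, q=0, r=1, s=0: formula gives 0, g = 0 ✓
  p=0, q=0, r=1, s=1: formula gives 0, g = 0 ✓
  …and likewise for the remaining 12 rows.
Every row agrees, so the formula is equivalent.

Yes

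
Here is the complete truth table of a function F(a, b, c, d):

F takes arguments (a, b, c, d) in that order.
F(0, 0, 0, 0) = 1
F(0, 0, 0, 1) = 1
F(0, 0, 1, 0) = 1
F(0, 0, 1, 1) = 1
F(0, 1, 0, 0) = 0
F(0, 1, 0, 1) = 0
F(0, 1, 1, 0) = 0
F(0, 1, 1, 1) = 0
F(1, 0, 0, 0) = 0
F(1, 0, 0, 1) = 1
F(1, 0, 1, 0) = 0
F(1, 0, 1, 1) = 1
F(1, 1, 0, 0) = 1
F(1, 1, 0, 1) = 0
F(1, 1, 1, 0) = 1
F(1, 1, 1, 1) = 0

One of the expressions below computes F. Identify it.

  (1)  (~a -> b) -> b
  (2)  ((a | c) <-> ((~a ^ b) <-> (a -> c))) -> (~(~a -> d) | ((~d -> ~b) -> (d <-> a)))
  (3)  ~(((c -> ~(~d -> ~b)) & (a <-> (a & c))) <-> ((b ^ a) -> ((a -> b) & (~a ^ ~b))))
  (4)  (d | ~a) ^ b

4

(1) disagrees with F on (0,1,0,0) (formula → 1, table → 0); rule it out.
(2) disagrees with F on (0,0,1,1) (formula → 0, table → 1); rule it out.
(3) disagrees with F on (0,0,0,0) (formula → 0, table → 1); rule it out.
That leaves (4). Evaluating it on every row reproduces the table of F exactly.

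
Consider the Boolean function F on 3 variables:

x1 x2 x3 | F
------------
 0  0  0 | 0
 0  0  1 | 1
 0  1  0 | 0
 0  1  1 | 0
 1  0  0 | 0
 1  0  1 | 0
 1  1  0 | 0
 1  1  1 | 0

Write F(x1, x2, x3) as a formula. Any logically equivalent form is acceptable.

F(x1, x2, x3) = (NOT x1 AND NOT x2) AND x3

Only row (0,0,1) gives 1. That row's minterm ¬x1·¬x2·x3 is F directly.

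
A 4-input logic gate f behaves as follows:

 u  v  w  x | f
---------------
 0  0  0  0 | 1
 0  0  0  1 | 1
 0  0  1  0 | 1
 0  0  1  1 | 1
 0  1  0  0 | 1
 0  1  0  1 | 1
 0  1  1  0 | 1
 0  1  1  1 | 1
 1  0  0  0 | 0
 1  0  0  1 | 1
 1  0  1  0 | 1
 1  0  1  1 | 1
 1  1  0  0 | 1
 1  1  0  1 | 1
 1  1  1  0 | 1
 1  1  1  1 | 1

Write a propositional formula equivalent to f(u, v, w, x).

f(u, v, w, x) = NOT (((u AND NOT v) AND NOT w) AND NOT x)

Only row (1,0,0,0) gives 0. So f is 1 everywhere except there — the complement of the minterm u·¬v·¬w·¬x.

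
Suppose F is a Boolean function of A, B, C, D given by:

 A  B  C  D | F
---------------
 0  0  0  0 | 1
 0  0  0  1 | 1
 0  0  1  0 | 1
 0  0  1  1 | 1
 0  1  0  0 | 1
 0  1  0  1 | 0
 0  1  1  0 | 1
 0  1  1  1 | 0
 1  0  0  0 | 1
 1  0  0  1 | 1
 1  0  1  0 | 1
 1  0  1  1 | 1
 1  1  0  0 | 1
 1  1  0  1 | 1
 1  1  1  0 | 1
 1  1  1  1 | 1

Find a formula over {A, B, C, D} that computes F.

F(A, B, C, D) = ~((((~A & B) & ~C) & D) | (((~A & B) & C) & D))

The 0-rows are (0,1,0,1), (0,1,1,1). Take each as a conjunction (¬A·B·¬C·D, ¬A·B·C·D), form their disjunction, and complement — that gives a formula that is 1 everywhere F is.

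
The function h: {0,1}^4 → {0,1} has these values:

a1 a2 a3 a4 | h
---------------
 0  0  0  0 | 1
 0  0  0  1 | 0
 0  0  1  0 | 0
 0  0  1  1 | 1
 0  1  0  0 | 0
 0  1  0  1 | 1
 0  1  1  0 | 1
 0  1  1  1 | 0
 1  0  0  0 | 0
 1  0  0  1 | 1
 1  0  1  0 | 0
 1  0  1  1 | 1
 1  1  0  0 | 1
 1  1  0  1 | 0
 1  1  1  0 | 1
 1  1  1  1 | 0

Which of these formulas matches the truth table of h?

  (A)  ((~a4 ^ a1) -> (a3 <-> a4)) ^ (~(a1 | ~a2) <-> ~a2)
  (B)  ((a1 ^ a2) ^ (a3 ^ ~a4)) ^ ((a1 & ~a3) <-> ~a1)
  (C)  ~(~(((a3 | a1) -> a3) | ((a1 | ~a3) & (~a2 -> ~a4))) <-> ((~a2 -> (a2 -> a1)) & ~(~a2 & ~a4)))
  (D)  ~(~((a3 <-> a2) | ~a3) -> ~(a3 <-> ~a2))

B

(A): at (0,0,0,1) it gives 1, but h = 0 — eliminated.
(C): at (0,0,0,0) it gives 0, but h = 1 — eliminated.
(D): at (0,0,0,0) it gives 0, but h = 1 — eliminated.
Only (B) survives; checking it on all 16 rows confirms it matches h.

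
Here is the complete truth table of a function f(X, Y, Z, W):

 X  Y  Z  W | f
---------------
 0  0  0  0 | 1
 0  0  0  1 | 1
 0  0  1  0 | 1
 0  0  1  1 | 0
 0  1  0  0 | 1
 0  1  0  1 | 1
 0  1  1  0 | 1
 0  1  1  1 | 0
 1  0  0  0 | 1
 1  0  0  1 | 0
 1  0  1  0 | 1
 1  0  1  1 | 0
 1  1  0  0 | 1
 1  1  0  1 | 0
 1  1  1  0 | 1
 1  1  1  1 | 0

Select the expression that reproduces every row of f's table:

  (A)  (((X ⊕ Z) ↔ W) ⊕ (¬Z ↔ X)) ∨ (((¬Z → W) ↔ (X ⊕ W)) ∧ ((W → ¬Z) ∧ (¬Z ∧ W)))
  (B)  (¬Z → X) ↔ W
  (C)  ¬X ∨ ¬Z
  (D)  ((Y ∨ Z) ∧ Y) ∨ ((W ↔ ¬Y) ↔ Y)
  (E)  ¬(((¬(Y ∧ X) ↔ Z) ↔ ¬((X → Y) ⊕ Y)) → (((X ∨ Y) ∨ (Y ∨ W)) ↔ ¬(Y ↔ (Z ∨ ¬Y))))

(B): at (0,0,0,1) it gives 0, but f = 1 — eliminated.
(C): at (0,0,1,1) it gives 1, but f = 0 — eliminated.
(D): at (0,0,0,1) it gives 0, but f = 1 — eliminated.
(E): at (0,0,0,1) it gives 0, but f = 1 — eliminated.
(A) is the remaining candidate, and it agrees with f on all 16 inputs.

A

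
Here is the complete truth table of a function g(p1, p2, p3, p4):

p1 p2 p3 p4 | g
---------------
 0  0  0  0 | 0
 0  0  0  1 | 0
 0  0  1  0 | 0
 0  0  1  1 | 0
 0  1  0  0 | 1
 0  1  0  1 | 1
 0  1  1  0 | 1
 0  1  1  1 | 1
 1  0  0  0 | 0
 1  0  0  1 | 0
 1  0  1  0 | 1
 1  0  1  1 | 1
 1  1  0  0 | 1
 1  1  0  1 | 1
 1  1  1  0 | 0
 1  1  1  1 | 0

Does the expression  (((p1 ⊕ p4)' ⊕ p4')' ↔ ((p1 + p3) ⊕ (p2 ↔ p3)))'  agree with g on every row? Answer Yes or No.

Evaluate (((p1 ⊕ p4)' ⊕ p4')' ↔ ((p1 + p3) ⊕ (p2 ↔ p3)))' on each row and compare to g:
  p1=0, p2=0, p3=0, p4=0: formula gives 0, g = 0 ✓
  p1=0, p2=0, p3=0, p4=1: formula gives 0, g = 0 ✓
  p1=0, p2=0, p3=1, p4=0: formula gives 0, g = 0 ✓
  p1=0, p2=0, p3=1, p4=1: formula gives 0, g = 0 ✓
  … (the remaining 12 rows also agree.)
All 16 rows match — the expression computes g exactly.

Yes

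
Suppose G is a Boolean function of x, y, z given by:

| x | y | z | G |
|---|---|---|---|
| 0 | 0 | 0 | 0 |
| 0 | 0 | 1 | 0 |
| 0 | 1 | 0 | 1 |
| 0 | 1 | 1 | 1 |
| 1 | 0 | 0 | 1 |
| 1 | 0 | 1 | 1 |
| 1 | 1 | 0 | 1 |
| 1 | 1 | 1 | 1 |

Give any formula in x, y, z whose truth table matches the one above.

G(x, y, z) = (((x' · y') · z') + ((x' · y') · z))'

G is 0 on only 2 rows — (0,0,0), (0,0,1). Writing each as a minterm (¬x·¬y·¬z, ¬x·¬y·z) and OR-ing them characterizes exactly where G=0, so G is the negation of that disjunction.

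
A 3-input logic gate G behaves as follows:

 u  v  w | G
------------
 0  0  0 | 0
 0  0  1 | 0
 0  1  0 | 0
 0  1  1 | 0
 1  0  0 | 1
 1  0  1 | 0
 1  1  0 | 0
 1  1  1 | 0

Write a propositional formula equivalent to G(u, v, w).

G is 1 on exactly one input, (1,0,0), whose minterm is u·¬v·¬w. So G is just that conjunction.

G(u, v, w) = (u and not v) and not w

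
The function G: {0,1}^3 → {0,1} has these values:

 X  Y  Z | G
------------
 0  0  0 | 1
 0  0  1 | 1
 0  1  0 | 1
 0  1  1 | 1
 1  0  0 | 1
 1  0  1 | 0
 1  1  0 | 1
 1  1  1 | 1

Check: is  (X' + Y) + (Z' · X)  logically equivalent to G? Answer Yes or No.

Yes

Test each input against both G and the formula:
  X=0, Y=0, Z=0: formula gives 1, G = 1 ✓
  X=0, Y=0, Z=1: formula gives 1, G = 1 ✓
  X=0, Y=1, Z=0: formula gives 1, G = 1 ✓
  X=0, Y=1, Z=1: formula gives 1, G = 1 ✓
  X=1, Y=0, Z=0: formula gives 1, G = 1 ✓
  …and likewise for the remaining 3 rows.
All 8 rows match — the expression computes G exactly.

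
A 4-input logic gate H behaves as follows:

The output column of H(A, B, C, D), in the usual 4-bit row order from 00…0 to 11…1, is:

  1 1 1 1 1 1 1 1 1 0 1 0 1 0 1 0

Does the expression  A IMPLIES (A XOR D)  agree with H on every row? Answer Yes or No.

Yes

Evaluate A IMPLIES (A XOR D) on each row and compare to H:
  A=0, B=0, C=0, D=0: formula gives 1, H = 1 ✓
  A=0, B=0, C=0, D=1: formula gives 1, H = 1 ✓
  A=0, B=0, C=1, D=0: formula gives 1, H = 1 ✓
  A=0, B=0, C=1, D=1: formula gives 1, H = 1 ✓
  …and likewise for the remaining 12 rows.
Every row agrees, so the formula is equivalent.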